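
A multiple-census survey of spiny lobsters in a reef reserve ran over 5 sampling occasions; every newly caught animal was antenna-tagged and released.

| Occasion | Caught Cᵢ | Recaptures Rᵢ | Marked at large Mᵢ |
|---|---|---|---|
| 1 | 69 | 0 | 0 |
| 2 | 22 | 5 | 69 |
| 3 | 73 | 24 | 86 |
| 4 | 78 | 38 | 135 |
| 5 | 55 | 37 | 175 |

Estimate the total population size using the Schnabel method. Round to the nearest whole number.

N ≈ 269

Σ MᵢCᵢ = 0·69 + 69·22 + 86·73 + 135·78 + 175·55 = 0 + 1518 + 6278 + 10530 + 9625 = 27951
Σ Rᵢ = 0 + 5 + 24 + 38 + 37 = 104
N̂ = 27951 / 104 ≈ 268.8 → 269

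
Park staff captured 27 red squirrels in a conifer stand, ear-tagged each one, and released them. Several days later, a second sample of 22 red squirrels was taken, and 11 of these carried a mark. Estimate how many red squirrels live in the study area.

N = 54

N = (27 × 22) / 11 = 594 / 11 = 54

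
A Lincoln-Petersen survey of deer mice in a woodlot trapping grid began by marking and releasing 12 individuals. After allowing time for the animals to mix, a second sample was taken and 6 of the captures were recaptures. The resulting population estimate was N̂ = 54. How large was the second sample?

From N = M·C/R: C = N·R / M = 54·6 / 12 = 324 / 12 = 27.

C = 27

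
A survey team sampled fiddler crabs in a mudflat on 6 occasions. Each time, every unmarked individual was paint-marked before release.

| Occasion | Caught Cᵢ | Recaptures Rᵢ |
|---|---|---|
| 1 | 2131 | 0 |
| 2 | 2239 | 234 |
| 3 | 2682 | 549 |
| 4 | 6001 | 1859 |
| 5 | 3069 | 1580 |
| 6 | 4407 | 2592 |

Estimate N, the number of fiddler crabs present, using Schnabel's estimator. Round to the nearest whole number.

Marked at large before each occasion: Mᵢ = Σⱼ<ᵢ (Cⱼ − Rⱼ) → M1=0, M2=2131, M3=4136, M4=6269, M5=10411, M6=11900
Σ MᵢCᵢ = 0·2131 + 2131·2239 + 4136·2682 + 6269·6001 + 10411·3069 + 11900·4407 = 0 + 4771309 + 11092752 + 37620269 + 31951359 + 52443300 = 137878989
Σ Rᵢ = 0 + 234 + 549 + 1859 + 1580 + 2592 = 6814
N̂ = 137878989 / 6814 ≈ 20234.7 → 20235

N ≈ 20,235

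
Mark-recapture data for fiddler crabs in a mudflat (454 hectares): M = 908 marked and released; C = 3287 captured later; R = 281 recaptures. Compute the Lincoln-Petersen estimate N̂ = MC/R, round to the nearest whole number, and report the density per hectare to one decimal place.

N̂ = 908·3287/281 = 2984596/281 ≈ 10621.3 → 10621
Density = N̂ / area = 10621 / 454 ≈ 23.39 → 23.4 per hectare

density ≈ 23.4 fiddler crabs per hectare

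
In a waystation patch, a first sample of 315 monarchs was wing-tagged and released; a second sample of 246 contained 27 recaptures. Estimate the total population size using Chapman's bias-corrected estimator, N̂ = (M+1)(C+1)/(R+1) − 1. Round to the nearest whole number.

N ≈ 2787

N̂ = (315+1)(246+1)/(27+1) − 1 = 316·247/28 − 1
= 78052/28 − 1 ≈ 2787.6 − 1 ≈ 2786.6 → 2787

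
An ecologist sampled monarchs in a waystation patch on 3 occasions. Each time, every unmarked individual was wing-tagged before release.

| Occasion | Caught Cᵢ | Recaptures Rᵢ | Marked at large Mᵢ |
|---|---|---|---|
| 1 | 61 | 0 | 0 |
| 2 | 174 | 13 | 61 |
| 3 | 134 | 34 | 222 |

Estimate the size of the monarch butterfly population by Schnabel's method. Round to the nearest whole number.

N ≈ 859

Σ MᵢCᵢ = 0·61 + 61·174 + 222·134 = 0 + 10614 + 29748 = 40362
Σ Rᵢ = 0 + 13 + 34 = 47
N̂ = 40362 / 47 ≈ 858.8 → 859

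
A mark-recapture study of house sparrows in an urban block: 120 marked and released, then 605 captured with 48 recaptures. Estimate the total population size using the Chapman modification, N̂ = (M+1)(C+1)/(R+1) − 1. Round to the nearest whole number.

N ≈ 1495

N̂ = (120+1)(605+1)/(48+1) − 1 = 121·606/49 − 1
= 73326/49 − 1 ≈ 1496.4 − 1 ≈ 1495.4 → 1495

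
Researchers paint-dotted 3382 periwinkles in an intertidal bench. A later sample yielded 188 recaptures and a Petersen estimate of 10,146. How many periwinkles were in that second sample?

From N = M·C/R: C = N·R / M = 10146·188 / 3382 = 1907448 / 3382 = 564.

C = 564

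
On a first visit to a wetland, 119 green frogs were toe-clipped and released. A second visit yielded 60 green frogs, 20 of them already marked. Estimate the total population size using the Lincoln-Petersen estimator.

If marked individuals mix randomly, R/C ≈ M/N, giving N ≈ M·C/R.
N = (119 × 60) / 20 = 7140 / 20 = 357

N = 357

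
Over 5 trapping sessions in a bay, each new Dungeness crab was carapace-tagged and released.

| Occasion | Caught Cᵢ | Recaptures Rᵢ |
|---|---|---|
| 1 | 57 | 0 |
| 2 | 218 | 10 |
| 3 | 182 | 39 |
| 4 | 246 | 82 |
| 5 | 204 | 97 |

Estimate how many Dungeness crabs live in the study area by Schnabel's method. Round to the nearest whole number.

N ≈ 1218

Marked at large before each occasion: Mᵢ = Σⱼ<ᵢ (Cⱼ − Rⱼ) → M1=0, M2=57, M3=265, M4=408, M5=572
Σ MᵢCᵢ = 0·57 + 57·218 + 265·182 + 408·246 + 572·204 = 0 + 12426 + 48230 + 100368 + 116688 = 277712
Σ Rᵢ = 0 + 10 + 39 + 82 + 97 = 228
N̂ = 277712 / 228 ≈ 1218.0 → 1218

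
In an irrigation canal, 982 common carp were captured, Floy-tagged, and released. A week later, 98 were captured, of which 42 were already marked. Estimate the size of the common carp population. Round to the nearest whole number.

N = (982 × 98) / 42 = 96236 / 42 ≈ 2291.3 → 2291

N ≈ 2291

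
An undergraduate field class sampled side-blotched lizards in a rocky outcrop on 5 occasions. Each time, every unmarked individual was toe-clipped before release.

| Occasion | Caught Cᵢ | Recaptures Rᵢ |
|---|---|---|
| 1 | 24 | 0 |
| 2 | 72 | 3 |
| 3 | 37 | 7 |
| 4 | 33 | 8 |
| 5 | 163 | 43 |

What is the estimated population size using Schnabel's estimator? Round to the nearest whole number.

N ≈ 547

Marked at large before each occasion: Mᵢ = Σⱼ<ᵢ (Cⱼ − Rⱼ) → M1=0, M2=24, M3=93, M4=123, M5=148
Σ MᵢCᵢ = 0·24 + 24·72 + 93·37 + 123·33 + 148·163 = 0 + 1728 + 3441 + 4059 + 24124 = 33352
Σ Rᵢ = 0 + 3 + 7 + 8 + 43 = 61
N̂ = 33352 / 61 ≈ 546.8 → 547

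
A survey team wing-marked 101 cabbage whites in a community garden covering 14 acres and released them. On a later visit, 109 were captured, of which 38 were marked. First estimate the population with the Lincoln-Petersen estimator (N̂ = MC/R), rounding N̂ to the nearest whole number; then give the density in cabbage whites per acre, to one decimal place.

N̂ = 101·109/38 = 11009/38 ≈ 289.7 → 290
Density = N̂ / area = 290 / 14 ≈ 20.71 → 20.7 per acre

density ≈ 20.7 cabbage whites per acre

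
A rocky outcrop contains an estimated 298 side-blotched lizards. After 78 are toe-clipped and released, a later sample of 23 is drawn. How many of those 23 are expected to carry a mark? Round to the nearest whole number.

The marked fraction of the population is 78/298, so in a sample of 23 expect C·(M/N) marked.
E[R] = 78 × 23 / 298 = 1794 / 298 ≈ 6.0 → 6

expected recaptures ≈ 6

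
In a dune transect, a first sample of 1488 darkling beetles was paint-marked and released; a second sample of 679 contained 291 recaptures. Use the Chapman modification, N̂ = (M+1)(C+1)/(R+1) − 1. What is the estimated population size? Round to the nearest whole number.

N̂ = (1488+1)(679+1)/(291+1) − 1 = 1489·680/292 − 1
= 1012520/292 − 1 ≈ 3467.5 − 1 ≈ 3466.5 → 3467

N ≈ 3467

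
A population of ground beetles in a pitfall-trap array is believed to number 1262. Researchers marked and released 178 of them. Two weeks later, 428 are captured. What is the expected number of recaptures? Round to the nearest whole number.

The marked fraction of the population is 178/1262, so in a sample of 428 expect C·(M/N) marked.
E[R] = 178 × 428 / 1262 = 76184 / 1262 ≈ 60.4 → 60

expected recaptures ≈ 60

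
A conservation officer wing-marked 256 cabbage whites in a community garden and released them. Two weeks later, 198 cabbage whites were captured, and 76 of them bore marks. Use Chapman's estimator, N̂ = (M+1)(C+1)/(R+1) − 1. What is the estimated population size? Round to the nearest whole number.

N ≈ 663

N̂ = (256+1)(198+1)/(76+1) − 1 = 257·199/77 − 1
= 51143/77 − 1 ≈ 664.2 − 1 ≈ 663.2 → 663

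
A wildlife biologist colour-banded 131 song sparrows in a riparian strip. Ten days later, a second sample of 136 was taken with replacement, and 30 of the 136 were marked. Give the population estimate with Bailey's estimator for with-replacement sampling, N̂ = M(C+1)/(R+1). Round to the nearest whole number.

N ≈ 579

N̂ = 131·(136+1)/(30+1) = 131·137/31 = 17947/31 ≈ 578.9 → 579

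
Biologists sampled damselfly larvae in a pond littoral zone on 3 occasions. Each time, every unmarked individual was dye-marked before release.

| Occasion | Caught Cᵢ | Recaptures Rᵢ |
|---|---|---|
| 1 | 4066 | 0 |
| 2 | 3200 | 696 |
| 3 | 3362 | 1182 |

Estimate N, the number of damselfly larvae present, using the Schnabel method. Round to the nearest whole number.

Marked at large before each occasion: Mᵢ = Σⱼ<ᵢ (Cⱼ − Rⱼ) → M1=0, M2=4066, M3=6570
Σ MᵢCᵢ = 0·4066 + 4066·3200 + 6570·3362 = 0 + 13011200 + 22088340 = 35099540
Σ Rᵢ = 0 + 696 + 1182 = 1878
N̂ = 35099540 / 1878 ≈ 18689.9 → 18690

N ≈ 18,690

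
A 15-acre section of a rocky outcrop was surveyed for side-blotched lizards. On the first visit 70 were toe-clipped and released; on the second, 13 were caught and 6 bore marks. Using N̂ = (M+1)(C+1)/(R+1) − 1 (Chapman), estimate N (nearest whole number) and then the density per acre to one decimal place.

N̂ = 71·14/7 − 1 = 994/7 − 1 = 141
Density = N̂ / area = 141 / 15 ≈ 9.40 → 9.4 per acre

density ≈ 9.4 side-blotched lizards per acre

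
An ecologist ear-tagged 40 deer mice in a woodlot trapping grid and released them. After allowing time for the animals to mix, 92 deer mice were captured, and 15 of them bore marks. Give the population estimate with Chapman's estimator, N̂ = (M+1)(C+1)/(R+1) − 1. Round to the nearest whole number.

N ≈ 237

N̂ = (40+1)(92+1)/(15+1) − 1 = 41·93/16 − 1
= 3813/16 − 1 ≈ 238.3 − 1 ≈ 237.3 → 237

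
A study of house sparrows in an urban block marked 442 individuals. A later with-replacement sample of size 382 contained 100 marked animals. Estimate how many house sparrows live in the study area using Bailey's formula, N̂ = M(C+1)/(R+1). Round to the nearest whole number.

N ≈ 1676

N̂ = 442·(382+1)/(100+1) = 442·383/101 = 169286/101 ≈ 1676.1 → 1676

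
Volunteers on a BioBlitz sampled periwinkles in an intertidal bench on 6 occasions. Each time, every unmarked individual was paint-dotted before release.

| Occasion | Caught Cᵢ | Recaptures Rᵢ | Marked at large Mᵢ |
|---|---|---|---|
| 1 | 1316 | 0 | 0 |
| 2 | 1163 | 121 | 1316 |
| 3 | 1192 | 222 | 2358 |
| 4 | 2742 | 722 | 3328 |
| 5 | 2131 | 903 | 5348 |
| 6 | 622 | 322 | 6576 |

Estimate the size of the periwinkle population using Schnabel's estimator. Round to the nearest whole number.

Σ MᵢCᵢ = 0·1316 + 1316·1163 + 2358·1192 + 3328·2742 + 5348·2131 + 6576·622 = 0 + 1530508 + 2810736 + 9125376 + 11396588 + 4090272 = 28953480
Σ Rᵢ = 0 + 121 + 222 + 722 + 903 + 322 = 2290
N̂ = 28953480 / 2290 ≈ 12643.4 → 12643

N ≈ 12,643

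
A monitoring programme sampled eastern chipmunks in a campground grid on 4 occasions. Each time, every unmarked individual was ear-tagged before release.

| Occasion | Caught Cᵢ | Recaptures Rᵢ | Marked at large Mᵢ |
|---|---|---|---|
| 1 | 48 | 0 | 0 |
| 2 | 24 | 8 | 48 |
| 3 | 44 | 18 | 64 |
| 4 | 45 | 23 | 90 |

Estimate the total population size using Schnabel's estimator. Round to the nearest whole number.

Σ MᵢCᵢ = 0·48 + 48·24 + 64·44 + 90·45 = 0 + 1152 + 2816 + 4050 = 8018
Σ Rᵢ = 0 + 8 + 18 + 23 = 49
N̂ = 8018 / 49 ≈ 163.6 → 164

N ≈ 164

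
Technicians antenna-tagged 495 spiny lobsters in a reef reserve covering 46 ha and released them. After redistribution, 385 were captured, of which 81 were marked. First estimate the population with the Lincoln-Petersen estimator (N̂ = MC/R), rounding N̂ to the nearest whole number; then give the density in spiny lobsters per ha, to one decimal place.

N̂ = 495·385/81 = 190575/81 ≈ 2352.8 → 2353
Density = N̂ / area = 2353 / 46 ≈ 51.15 → 51.2 per ha

density ≈ 51.2 spiny lobsters per ha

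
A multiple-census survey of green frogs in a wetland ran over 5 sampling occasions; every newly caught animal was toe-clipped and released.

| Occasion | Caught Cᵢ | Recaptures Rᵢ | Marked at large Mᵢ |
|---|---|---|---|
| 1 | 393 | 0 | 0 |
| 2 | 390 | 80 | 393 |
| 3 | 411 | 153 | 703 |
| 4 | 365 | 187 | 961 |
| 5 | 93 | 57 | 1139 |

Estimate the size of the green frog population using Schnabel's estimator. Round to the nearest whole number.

Σ MᵢCᵢ = 0·393 + 393·390 + 703·411 + 961·365 + 1139·93 = 0 + 153270 + 288933 + 350765 + 105927 = 898895
Σ Rᵢ = 0 + 80 + 153 + 187 + 57 = 477
N̂ = 898895 / 477 ≈ 1884.48 → 1884

N ≈ 1884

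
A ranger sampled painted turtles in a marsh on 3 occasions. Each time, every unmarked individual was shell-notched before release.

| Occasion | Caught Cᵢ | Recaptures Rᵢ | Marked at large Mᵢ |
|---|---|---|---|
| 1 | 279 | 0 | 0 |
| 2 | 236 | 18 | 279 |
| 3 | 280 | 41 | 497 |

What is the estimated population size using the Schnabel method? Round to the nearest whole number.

N ≈ 3475

Σ MᵢCᵢ = 0·279 + 279·236 + 497·280 = 0 + 65844 + 139160 = 205004
Σ Rᵢ = 0 + 18 + 41 = 59
N̂ = 205004 / 59 ≈ 3474.6 → 3475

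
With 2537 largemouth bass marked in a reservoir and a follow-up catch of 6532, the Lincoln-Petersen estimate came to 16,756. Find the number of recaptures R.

From N = M·C/R: R = M·C / N = 2537·6532 / 16756 = 16571684 / 16756 = 989.

R = 989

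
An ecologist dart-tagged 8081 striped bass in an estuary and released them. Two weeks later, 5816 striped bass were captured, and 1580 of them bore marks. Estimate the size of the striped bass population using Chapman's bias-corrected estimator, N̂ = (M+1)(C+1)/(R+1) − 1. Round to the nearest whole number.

N ≈ 29,735

N̂ = (8081+1)(5816+1)/(1580+1) − 1 = 8082·5817/1581 − 1
= 47012994/1581 − 1 ≈ 29736.2 − 1 ≈ 29735.2 → 29735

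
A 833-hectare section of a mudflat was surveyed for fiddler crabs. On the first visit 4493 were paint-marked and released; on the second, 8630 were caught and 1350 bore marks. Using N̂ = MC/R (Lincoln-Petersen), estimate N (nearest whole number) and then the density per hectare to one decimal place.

density ≈ 34.5 fiddler crabs per hectare

N̂ = 4493·8630/1350 = 38774590/1350 ≈ 28721.9 → 28722
Density = N̂ / area = 28722 / 833 ≈ 34.48 → 34.5 per hectare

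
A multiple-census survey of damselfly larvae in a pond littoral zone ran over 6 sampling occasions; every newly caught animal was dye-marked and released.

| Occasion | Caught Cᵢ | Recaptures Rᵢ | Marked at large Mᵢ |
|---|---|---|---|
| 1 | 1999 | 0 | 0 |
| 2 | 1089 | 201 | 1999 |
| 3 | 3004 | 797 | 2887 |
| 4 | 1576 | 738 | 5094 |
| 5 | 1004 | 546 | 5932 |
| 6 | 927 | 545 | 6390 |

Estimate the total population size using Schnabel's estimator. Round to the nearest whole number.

Σ MᵢCᵢ = 0·1999 + 1999·1089 + 2887·3004 + 5094·1576 + 5932·1004 + 6390·927 = 0 + 2176911 + 8672548 + 8028144 + 5955728 + 5923530 = 30756861
Σ Rᵢ = 0 + 201 + 797 + 738 + 546 + 545 = 2827
N̂ = 30756861 / 2827 ≈ 10879.7 → 10880

N ≈ 10,880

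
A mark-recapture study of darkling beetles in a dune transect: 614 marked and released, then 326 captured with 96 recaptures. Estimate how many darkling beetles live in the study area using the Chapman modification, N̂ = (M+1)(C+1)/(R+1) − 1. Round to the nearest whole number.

N̂ = (614+1)(326+1)/(96+1) − 1 = 615·327/97 − 1
= 201105/97 − 1 ≈ 2073.2 − 1 ≈ 2072.2 → 2072

N ≈ 2072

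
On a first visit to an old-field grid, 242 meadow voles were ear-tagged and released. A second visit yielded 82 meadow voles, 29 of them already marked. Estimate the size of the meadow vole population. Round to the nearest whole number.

Lincoln-Petersen assumes M/N = R/C, so N = M·C / R.
N = (242 × 82) / 29 = 19844 / 29 ≈ 684.3 → 684

N ≈ 684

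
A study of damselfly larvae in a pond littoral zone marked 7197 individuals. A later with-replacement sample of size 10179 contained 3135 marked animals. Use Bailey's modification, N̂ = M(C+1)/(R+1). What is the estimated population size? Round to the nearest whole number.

N̂ = 7197·(10179+1)/(3135+1) = 7197·10180/3136 = 73265460/3136 ≈ 23362.7 → 23363

N ≈ 23,363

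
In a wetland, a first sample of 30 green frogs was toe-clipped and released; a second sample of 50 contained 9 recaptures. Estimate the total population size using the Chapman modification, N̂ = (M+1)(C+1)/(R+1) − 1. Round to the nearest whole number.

N ≈ 157

N̂ = (30+1)(50+1)/(9+1) − 1 = 31·51/10 − 1
= 1581/10 − 1 ≈ 158.1 − 1 ≈ 157.1 → 157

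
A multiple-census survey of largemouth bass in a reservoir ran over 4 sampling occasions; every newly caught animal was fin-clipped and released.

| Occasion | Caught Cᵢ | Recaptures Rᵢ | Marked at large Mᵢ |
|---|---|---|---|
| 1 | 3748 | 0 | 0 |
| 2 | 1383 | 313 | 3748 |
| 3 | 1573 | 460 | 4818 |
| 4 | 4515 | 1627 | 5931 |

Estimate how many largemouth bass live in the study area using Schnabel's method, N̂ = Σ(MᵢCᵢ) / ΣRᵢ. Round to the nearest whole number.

Σ MᵢCᵢ = 0·3748 + 3748·1383 + 4818·1573 + 5931·4515 = 0 + 5183484 + 7578714 + 26778465 = 39540663
Σ Rᵢ = 0 + 313 + 460 + 1627 = 2400
N̂ = 39540663 / 2400 ≈ 16475.3 → 16475

N ≈ 16,475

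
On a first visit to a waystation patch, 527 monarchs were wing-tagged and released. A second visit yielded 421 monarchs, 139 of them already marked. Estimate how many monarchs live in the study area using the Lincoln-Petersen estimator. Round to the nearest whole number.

N ≈ 1596

If marked individuals mix randomly, R/C ≈ M/N, giving N ≈ M·C/R.
N = (527 × 421) / 139 = 221867 / 139 ≈ 1596.2 → 1596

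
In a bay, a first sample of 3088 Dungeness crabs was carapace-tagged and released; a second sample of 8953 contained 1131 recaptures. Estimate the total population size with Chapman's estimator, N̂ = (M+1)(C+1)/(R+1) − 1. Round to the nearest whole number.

N ≈ 24,433

N̂ = (3088+1)(8953+1)/(1131+1) − 1 = 3089·8954/1132 − 1
= 27658906/1132 − 1 ≈ 24433.7 − 1 ≈ 24432.7 → 24433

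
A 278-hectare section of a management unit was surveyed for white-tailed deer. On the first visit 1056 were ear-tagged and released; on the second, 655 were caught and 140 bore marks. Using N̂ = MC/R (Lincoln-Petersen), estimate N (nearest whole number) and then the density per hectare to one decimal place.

N̂ = 1056·655/140 = 691680/140 ≈ 4940.6 → 4941
Density = N̂ / area = 4941 / 278 ≈ 17.77 → 17.8 per hectare

density ≈ 17.8 white-tailed deer per hectare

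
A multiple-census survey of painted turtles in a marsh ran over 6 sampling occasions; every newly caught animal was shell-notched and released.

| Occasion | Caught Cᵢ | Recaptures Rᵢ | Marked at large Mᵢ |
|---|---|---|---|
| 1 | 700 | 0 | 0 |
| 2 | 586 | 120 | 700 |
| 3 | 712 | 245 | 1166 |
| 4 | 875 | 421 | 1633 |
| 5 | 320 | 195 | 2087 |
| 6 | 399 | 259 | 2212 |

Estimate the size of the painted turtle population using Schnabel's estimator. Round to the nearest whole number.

Σ MᵢCᵢ = 0·700 + 700·586 + 1166·712 + 1633·875 + 2087·320 + 2212·399 = 0 + 410200 + 830192 + 1428875 + 667840 + 882588 = 4219695
Σ Rᵢ = 0 + 120 + 245 + 421 + 195 + 259 = 1240
N̂ = 4219695 / 1240 ≈ 3403.0 → 3403

N ≈ 3403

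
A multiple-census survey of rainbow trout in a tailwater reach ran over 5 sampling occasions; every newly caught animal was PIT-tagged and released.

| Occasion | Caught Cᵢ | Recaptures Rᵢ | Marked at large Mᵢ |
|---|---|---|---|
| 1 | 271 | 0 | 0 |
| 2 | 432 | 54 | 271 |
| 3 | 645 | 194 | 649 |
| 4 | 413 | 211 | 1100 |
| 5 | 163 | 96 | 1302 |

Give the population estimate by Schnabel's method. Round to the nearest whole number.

N ≈ 2166

Σ MᵢCᵢ = 0·271 + 271·432 + 649·645 + 1100·413 + 1302·163 = 0 + 117072 + 418605 + 454300 + 212226 = 1202203
Σ Rᵢ = 0 + 54 + 194 + 211 + 96 = 555
N̂ = 1202203 / 555 ≈ 2166.1 → 2166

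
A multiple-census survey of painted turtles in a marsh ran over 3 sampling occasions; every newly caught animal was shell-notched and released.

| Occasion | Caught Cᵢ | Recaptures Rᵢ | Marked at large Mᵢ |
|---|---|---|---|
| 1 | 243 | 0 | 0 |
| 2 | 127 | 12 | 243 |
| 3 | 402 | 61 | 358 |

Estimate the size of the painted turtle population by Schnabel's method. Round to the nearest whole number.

Σ MᵢCᵢ = 0·243 + 243·127 + 358·402 = 0 + 30861 + 143916 = 174777
Σ Rᵢ = 0 + 12 + 61 = 73
N̂ = 174777 / 73 ≈ 2394.2 → 2394

N ≈ 2394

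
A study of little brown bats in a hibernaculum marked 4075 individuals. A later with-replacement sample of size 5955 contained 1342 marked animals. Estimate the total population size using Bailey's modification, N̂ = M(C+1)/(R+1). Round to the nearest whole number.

N ≈ 18,072

N̂ = 4075·(5955+1)/(1342+1) = 4075·5956/1343 = 24270700/1343 ≈ 18072.0 → 18072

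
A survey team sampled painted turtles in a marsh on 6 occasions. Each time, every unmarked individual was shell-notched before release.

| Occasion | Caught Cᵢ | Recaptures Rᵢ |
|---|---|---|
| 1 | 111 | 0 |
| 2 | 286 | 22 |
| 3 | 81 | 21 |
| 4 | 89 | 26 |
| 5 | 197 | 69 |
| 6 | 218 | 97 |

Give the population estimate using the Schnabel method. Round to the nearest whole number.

N ≈ 1427

Marked at large before each occasion: Mᵢ = Σⱼ<ᵢ (Cⱼ − Rⱼ) → M1=0, M2=111, M3=375, M4=435, M5=498, M6=626
Σ MᵢCᵢ = 0·111 + 111·286 + 375·81 + 435·89 + 498·197 + 626·218 = 0 + 31746 + 30375 + 38715 + 98106 + 136468 = 335410
Σ Rᵢ = 0 + 22 + 21 + 26 + 69 + 97 = 235
N̂ = 335410 / 235 ≈ 1427.3 → 1427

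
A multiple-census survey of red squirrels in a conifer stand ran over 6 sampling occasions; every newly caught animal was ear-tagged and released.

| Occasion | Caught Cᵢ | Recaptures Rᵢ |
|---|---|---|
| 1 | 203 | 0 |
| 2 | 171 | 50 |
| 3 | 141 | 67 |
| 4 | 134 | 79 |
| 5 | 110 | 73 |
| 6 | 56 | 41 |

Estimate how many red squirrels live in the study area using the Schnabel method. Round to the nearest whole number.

Marked at large before each occasion: Mᵢ = Σⱼ<ᵢ (Cⱼ − Rⱼ) → M1=0, M2=203, M3=324, M4=398, M5=453, M6=490
Σ MᵢCᵢ = 0·203 + 203·171 + 324·141 + 398·134 + 453·110 + 490·56 = 0 + 34713 + 45684 + 53332 + 49830 + 27440 = 210999
Σ Rᵢ = 0 + 50 + 67 + 79 + 73 + 41 = 310
N̂ = 210999 / 310 ≈ 680.6 → 681

N ≈ 681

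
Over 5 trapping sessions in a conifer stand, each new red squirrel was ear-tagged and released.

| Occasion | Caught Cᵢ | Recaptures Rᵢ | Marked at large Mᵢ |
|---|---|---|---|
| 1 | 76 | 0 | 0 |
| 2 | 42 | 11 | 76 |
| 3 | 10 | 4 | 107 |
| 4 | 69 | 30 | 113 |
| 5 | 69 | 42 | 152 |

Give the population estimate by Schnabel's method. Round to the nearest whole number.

N ≈ 259

Σ MᵢCᵢ = 0·76 + 76·42 + 107·10 + 113·69 + 152·69 = 0 + 3192 + 1070 + 7797 + 10488 = 22547
Σ Rᵢ = 0 + 11 + 4 + 30 + 42 = 87
N̂ = 22547 / 87 ≈ 259.2 → 259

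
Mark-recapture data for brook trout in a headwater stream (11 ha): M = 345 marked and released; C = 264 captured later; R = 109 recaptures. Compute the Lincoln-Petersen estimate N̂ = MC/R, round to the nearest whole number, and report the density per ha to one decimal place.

density ≈ 76.0 brook trout per ha

N̂ = 345·264/109 = 91080/109 ≈ 835.6 → 836
Density = N̂ / area = 836 / 11 = 76.0 per ha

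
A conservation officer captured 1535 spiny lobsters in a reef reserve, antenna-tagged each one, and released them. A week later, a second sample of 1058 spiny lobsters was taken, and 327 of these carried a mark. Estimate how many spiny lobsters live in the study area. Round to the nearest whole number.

The marked fraction in the recapture sample should equal the marked fraction in the population: 327/1058 = 1535/N.
N = (1535 × 1058) / 327 = 1624030 / 327 ≈ 4966.45 → 4966

N ≈ 4966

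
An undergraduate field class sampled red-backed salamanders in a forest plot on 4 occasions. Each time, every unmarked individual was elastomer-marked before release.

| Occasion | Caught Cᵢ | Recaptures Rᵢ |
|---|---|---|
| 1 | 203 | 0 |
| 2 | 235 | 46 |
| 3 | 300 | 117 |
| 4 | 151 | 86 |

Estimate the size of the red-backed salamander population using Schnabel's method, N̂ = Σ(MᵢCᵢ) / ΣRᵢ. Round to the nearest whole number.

N ≈ 1013

Marked at large before each occasion: Mᵢ = Σⱼ<ᵢ (Cⱼ − Rⱼ) → M1=0, M2=203, M3=392, M4=575
Σ MᵢCᵢ = 0·203 + 203·235 + 392·300 + 575·151 = 0 + 47705 + 117600 + 86825 = 252130
Σ Rᵢ = 0 + 46 + 117 + 86 = 249
N̂ = 252130 / 249 ≈ 1012.6 → 1013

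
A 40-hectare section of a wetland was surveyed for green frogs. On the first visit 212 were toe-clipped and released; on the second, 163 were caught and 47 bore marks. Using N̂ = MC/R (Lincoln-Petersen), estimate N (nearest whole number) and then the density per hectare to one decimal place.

density ≈ 18.4 green frogs per hectare

N̂ = 212·163/47 = 34556/47 ≈ 735.2 → 735
Density = N̂ / area = 735 / 40 ≈ 18.38 → 18.4 per hectare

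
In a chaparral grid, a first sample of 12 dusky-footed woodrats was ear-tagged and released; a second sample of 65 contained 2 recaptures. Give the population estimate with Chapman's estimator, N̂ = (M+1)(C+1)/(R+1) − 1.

N̂ = (12+1)(65+1)/(2+1) − 1 = 13·66/3 − 1
= 858/3 − 1 = 286 − 1 = 285

N = 285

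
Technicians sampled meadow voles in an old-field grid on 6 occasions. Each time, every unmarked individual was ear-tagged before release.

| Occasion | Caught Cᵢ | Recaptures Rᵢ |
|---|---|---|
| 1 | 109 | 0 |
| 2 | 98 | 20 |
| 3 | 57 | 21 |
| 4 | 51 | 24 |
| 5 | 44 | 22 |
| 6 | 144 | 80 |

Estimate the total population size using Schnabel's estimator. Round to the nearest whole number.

N ≈ 496

Marked at large before each occasion: Mᵢ = Σⱼ<ᵢ (Cⱼ − Rⱼ) → M1=0, M2=109, M3=187, M4=223, M5=250, M6=272
Σ MᵢCᵢ = 0·109 + 109·98 + 187·57 + 223·51 + 250·44 + 272·144 = 0 + 10682 + 10659 + 11373 + 11000 + 39168 = 82882
Σ Rᵢ = 0 + 20 + 21 + 24 + 22 + 80 = 167
N̂ = 82882 / 167 ≈ 496.3 → 496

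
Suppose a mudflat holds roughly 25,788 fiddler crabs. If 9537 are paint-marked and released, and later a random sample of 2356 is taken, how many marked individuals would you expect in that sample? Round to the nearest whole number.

The marked fraction of the population is 9537/25788, so in a sample of 2356 expect C·(M/N) marked.
E[R] = 9537 × 2356 / 25788 = 22469172 / 25788 ≈ 871.3 → 871

expected recaptures ≈ 871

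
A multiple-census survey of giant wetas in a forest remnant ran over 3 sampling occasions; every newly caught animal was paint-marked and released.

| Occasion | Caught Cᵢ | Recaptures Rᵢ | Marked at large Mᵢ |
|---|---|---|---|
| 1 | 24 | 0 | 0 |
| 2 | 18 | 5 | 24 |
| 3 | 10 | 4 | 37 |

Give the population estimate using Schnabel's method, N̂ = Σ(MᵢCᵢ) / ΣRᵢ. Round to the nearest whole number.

Σ MᵢCᵢ = 0·24 + 24·18 + 37·10 = 0 + 432 + 370 = 802
Σ Rᵢ = 0 + 5 + 4 = 9
N̂ = 802 / 9 ≈ 89.1 → 89

N ≈ 89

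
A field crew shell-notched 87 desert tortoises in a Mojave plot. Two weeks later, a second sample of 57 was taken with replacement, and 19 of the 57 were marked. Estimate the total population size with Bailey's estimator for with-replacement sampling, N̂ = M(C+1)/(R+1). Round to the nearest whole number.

N ≈ 252

N̂ = 87·(57+1)/(19+1) = 87·58/20 = 5046/20 ≈ 252.3 → 252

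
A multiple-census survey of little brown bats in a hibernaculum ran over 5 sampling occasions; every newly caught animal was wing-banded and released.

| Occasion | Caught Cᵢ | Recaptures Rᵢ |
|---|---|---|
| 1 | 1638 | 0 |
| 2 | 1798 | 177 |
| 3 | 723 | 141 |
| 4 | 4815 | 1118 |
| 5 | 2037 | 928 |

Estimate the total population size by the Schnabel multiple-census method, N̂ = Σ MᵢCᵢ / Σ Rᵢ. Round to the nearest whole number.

Marked at large before each occasion: Mᵢ = Σⱼ<ᵢ (Cⱼ − Rⱼ) → M1=0, M2=1638, M3=3259, M4=3841, M5=7538
Σ MᵢCᵢ = 0·1638 + 1638·1798 + 3259·723 + 3841·4815 + 7538·2037 = 0 + 2945124 + 2356257 + 18494415 + 15354906 = 39150702
Σ Rᵢ = 0 + 177 + 141 + 1118 + 928 = 2364
N̂ = 39150702 / 2364 ≈ 16561.2 → 16561

N ≈ 16,561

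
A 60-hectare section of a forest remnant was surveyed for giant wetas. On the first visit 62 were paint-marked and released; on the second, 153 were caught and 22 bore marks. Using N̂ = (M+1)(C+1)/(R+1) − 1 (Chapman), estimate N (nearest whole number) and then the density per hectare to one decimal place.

density ≈ 7.0 giant wetas per hectare

N̂ = 63·154/23 − 1 = 9702/23 − 1 ≈ 420.8 → 421
Density = N̂ / area = 421 / 60 ≈ 7.02 → 7.0 per hectare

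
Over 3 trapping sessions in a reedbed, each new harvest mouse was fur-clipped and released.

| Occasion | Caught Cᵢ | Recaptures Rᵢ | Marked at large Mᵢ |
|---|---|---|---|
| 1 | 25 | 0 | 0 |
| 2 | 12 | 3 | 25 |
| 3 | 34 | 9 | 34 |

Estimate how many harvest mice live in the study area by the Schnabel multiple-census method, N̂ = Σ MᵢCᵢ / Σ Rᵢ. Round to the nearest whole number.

N ≈ 121

Σ MᵢCᵢ = 0·25 + 25·12 + 34·34 = 0 + 300 + 1156 = 1456
Σ Rᵢ = 0 + 3 + 9 = 12
N̂ = 1456 / 12 ≈ 121.3 → 121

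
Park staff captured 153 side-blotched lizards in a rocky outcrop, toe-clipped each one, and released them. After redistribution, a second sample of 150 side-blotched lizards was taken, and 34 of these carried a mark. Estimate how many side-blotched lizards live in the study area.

N = 675

The marked fraction in the recapture sample should equal the marked fraction in the population: 34/150 = 153/N.
N = (153 × 150) / 34 = 22950 / 34 = 675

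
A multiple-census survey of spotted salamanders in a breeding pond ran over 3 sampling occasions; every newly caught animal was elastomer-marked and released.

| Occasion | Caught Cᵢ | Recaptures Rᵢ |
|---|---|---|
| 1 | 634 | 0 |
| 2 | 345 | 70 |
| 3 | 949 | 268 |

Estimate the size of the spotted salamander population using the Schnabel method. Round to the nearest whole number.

N ≈ 3199

Marked at large before each occasion: Mᵢ = Σⱼ<ᵢ (Cⱼ − Rⱼ) → M1=0, M2=634, M3=909
Σ MᵢCᵢ = 0·634 + 634·345 + 909·949 = 0 + 218730 + 862641 = 1081371
Σ Rᵢ = 0 + 70 + 268 = 338
N̂ = 1081371 / 338 ≈ 3199.3 → 3199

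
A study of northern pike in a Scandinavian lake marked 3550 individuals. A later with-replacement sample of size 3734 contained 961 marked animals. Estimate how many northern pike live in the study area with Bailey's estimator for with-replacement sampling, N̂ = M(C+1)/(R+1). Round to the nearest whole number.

N ≈ 13,783

N̂ = 3550·(3734+1)/(961+1) = 3550·3735/962 = 13259250/962 ≈ 13783.0 → 13783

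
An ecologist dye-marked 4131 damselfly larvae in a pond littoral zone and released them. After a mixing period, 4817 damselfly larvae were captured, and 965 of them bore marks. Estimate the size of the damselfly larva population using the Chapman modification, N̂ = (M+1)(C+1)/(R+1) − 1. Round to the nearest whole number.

N̂ = (4131+1)(4817+1)/(965+1) − 1 = 4132·4818/966 − 1
= 19907976/966 − 1 ≈ 20608.7 − 1 ≈ 20607.7 → 20608

N ≈ 20,608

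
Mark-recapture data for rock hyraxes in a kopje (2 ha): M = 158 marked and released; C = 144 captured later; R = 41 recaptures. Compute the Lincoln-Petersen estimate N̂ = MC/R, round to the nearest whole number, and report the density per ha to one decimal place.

N̂ = 158·144/41 = 22752/41 ≈ 554.9 → 555
Density = N̂ / area = 555 / 2 ≈ 277.50 → 277.5 per ha

density ≈ 277.5 rock hyraxes per ha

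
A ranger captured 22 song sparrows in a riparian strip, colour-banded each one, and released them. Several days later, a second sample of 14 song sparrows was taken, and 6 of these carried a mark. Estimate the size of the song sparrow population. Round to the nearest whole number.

N ≈ 51

Lincoln-Petersen assumes M/N = R/C, so N = M·C / R.
N = (22 × 14) / 6 = 308 / 6 ≈ 51.3 → 51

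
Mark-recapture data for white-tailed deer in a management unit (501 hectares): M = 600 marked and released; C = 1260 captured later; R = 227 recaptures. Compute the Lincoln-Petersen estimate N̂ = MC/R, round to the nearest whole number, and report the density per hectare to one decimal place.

density ≈ 6.6 white-tailed deer per hectare

N̂ = 600·1260/227 = 756000/227 ≈ 3330.4 → 3330
Density = N̂ / area = 3330 / 501 ≈ 6.647 → 6.6 per hectare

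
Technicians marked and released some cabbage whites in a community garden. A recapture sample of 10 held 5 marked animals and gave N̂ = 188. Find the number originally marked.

M = 94

From N = M·C/R: M = N·R / C = 188·5 / 10 = 940 / 10 = 94.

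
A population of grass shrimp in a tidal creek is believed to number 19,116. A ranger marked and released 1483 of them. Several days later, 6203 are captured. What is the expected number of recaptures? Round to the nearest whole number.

The marked fraction of the population is 1483/19116, so in a sample of 6203 expect C·(M/N) marked.
E[R] = 1483 × 6203 / 19116 = 9199049 / 19116 ≈ 481.2 → 481

expected recaptures ≈ 481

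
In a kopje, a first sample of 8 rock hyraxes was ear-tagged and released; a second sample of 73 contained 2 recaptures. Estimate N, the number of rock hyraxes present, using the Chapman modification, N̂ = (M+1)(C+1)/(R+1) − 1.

N̂ = (8+1)(73+1)/(2+1) − 1 = 9·74/3 − 1
= 666/3 − 1 = 222 − 1 = 221

N = 221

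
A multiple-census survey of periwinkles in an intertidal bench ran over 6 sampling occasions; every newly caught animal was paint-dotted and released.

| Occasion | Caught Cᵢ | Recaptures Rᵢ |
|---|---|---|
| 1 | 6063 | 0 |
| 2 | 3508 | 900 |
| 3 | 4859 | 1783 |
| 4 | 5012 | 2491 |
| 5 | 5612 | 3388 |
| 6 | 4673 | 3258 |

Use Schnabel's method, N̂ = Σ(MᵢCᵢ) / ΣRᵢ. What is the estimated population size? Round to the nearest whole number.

Marked at large before each occasion: Mᵢ = Σⱼ<ᵢ (Cⱼ − Rⱼ) → M1=0, M2=6063, M3=8671, M4=11747, M5=14268, M6=16492
Σ MᵢCᵢ = 0·6063 + 6063·3508 + 8671·4859 + 11747·5012 + 14268·5612 + 16492·4673 = 0 + 21269004 + 42132389 + 58875964 + 80072016 + 77067116 = 279416489
Σ Rᵢ = 0 + 900 + 1783 + 2491 + 3388 + 3258 = 11820
N̂ = 279416489 / 11820 ≈ 23639.3 → 23639

N ≈ 23,639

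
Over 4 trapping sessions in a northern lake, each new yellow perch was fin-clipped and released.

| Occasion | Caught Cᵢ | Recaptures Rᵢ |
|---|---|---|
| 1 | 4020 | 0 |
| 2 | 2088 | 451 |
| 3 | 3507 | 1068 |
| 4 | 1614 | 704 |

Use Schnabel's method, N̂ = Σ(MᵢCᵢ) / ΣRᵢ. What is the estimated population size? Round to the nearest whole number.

Marked at large before each occasion: Mᵢ = Σⱼ<ᵢ (Cⱼ − Rⱼ) → M1=0, M2=4020, M3=5657, M4=8096
Σ MᵢCᵢ = 0·4020 + 4020·2088 + 5657·3507 + 8096·1614 = 0 + 8393760 + 19839099 + 13066944 = 41299803
Σ Rᵢ = 0 + 451 + 1068 + 704 = 2223
N̂ = 41299803 / 2223 ≈ 18578.4 → 18578

N ≈ 18,578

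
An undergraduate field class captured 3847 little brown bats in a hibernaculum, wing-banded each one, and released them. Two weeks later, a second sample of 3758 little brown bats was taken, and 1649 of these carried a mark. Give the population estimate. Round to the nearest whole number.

Lincoln-Petersen assumes M/N = R/C, so N = M·C / R.
N = (3847 × 3758) / 1649 = 14457026 / 1649 ≈ 8767.1 → 8767

N ≈ 8767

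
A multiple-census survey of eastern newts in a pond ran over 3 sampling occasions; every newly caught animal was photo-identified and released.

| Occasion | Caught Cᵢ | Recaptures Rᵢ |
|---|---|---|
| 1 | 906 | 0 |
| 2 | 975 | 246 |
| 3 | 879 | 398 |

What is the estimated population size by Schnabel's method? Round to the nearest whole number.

Marked at large before each occasion: Mᵢ = Σⱼ<ᵢ (Cⱼ − Rⱼ) → M1=0, M2=906, M3=1635
Σ MᵢCᵢ = 0·906 + 906·975 + 1635·879 = 0 + 883350 + 1437165 = 2320515
Σ Rᵢ = 0 + 246 + 398 = 644
N̂ = 2320515 / 644 ≈ 3603.3 → 3603

N ≈ 3603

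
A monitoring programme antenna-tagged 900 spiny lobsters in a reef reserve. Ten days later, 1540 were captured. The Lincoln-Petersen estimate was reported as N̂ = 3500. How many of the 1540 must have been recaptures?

R = 396

From N = M·C/R: R = M·C / N = 900·1540 / 3500 = 1386000 / 3500 = 396.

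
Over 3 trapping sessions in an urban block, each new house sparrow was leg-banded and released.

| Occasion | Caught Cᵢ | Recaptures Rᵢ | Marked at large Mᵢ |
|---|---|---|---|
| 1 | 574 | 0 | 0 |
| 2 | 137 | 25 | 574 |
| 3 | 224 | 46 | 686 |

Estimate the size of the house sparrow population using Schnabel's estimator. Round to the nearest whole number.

N ≈ 3272

Σ MᵢCᵢ = 0·574 + 574·137 + 686·224 = 0 + 78638 + 153664 = 232302
Σ Rᵢ = 0 + 25 + 46 = 71
N̂ = 232302 / 71 ≈ 3271.9 → 3272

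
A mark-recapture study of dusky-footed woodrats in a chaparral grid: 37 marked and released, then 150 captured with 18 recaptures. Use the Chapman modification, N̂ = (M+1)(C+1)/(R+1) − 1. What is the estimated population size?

N = 301

N̂ = (37+1)(150+1)/(18+1) − 1 = 38·151/19 − 1
= 5738/19 − 1 = 302 − 1 = 301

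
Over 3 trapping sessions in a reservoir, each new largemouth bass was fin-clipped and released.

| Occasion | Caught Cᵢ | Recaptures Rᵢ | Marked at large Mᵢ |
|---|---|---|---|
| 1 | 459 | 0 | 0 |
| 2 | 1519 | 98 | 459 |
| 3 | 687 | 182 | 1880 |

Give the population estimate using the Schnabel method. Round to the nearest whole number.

Σ MᵢCᵢ = 0·459 + 459·1519 + 1880·687 = 0 + 697221 + 1291560 = 1988781
Σ Rᵢ = 0 + 98 + 182 = 280
N̂ = 1988781 / 280 ≈ 7102.8 → 7103

N ≈ 7103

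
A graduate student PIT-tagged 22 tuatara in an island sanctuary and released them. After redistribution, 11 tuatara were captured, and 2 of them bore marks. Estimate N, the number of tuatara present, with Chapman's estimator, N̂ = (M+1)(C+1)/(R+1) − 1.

N = 91

N̂ = (22+1)(11+1)/(2+1) − 1 = 23·12/3 − 1
= 276/3 − 1 = 92 − 1 = 91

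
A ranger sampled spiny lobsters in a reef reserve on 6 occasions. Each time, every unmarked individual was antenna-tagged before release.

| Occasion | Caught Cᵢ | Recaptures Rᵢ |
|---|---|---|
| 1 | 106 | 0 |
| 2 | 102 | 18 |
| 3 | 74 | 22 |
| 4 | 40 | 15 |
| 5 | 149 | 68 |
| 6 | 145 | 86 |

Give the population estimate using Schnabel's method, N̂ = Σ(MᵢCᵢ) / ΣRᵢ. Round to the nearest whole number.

N ≈ 597

Marked at large before each occasion: Mᵢ = Σⱼ<ᵢ (Cⱼ − Rⱼ) → M1=0, M2=106, M3=190, M4=242, M5=267, M6=348
Σ MᵢCᵢ = 0·106 + 106·102 + 190·74 + 242·40 + 267·149 + 348·145 = 0 + 10812 + 14060 + 9680 + 39783 + 50460 = 124795
Σ Rᵢ = 0 + 18 + 22 + 15 + 68 + 86 = 209
N̂ = 124795 / 209 ≈ 597.1 → 597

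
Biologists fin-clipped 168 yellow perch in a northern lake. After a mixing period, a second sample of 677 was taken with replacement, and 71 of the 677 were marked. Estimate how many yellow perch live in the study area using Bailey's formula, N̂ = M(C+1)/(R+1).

N = 1582

N̂ = 168·(677+1)/(71+1) = 168·678/72 = 113904/72 = 1582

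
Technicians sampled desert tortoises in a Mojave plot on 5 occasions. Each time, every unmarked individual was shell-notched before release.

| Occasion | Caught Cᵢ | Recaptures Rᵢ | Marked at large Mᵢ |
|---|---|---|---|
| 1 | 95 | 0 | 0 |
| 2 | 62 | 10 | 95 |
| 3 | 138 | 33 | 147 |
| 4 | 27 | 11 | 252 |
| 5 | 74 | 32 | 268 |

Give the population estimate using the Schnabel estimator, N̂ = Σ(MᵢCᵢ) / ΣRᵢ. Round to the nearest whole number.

N ≈ 614

Σ MᵢCᵢ = 0·95 + 95·62 + 147·138 + 252·27 + 268·74 = 0 + 5890 + 20286 + 6804 + 19832 = 52812
Σ Rᵢ = 0 + 10 + 33 + 11 + 32 = 86
N̂ = 52812 / 86 ≈ 614.1 → 614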